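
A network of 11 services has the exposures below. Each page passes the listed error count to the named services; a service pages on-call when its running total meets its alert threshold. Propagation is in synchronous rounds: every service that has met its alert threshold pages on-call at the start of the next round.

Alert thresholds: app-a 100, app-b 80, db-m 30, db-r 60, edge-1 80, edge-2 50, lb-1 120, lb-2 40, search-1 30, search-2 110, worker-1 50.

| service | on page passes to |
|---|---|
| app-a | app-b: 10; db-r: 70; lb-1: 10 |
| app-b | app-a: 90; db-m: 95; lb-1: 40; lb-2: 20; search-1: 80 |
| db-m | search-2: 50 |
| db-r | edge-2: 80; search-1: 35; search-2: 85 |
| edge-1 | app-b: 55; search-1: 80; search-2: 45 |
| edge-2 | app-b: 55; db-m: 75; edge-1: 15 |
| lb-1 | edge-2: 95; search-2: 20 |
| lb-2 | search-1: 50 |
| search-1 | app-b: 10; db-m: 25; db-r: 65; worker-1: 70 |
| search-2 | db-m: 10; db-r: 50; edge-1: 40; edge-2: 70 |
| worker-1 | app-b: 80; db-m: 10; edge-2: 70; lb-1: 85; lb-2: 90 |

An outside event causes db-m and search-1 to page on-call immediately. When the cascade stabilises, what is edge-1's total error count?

Round 1 — db-m, search-1 page on-call (initial).
  app-b: +10 → 10 < 80
  db-r: +65 → 65 ≥ 60
  search-2: +50 → 50 < 110
  worker-1: +70 → 70 ≥ 50
Round 2 — db-r, worker-1 page on-call.
  app-b: +80 → 90 ≥ 80
  edge-2: +80+70 → 150 ≥ 50
  lb-1: +85 → 85 < 120
  lb-2: +90 → 90 ≥ 40
  search-2: +85 → 135 ≥ 110
Round 3 — app-b, edge-2, lb-2, search-2 page on-call.
  app-a: +90 → 90 < 100
  edge-1: +15+40 → 55 < 80
  lb-1: +40 → 125 ≥ 120
Round 4 — lb-1 pages on-call.
No further pages.

55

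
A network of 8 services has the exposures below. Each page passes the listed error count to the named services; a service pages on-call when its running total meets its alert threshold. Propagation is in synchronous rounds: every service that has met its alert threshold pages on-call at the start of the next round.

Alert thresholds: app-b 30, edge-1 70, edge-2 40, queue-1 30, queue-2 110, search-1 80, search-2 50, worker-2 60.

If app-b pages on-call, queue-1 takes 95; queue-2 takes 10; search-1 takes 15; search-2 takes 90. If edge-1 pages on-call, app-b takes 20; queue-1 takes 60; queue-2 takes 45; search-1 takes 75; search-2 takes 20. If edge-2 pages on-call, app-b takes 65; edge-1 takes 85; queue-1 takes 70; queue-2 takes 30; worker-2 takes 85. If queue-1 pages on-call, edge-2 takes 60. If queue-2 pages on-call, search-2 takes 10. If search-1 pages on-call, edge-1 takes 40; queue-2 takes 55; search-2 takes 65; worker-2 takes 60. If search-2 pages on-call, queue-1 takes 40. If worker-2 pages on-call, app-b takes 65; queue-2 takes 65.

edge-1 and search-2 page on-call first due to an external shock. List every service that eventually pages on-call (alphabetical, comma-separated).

app-b, edge-1, edge-2, queue-1, queue-2, search-1, search-2, worker-2

Round 1 — edge-1, search-2 page on-call (initial).
  app-b: +20 → 20 < 30
  queue-1: +60+40 → 100 ≥ 30
  queue-2: +45 → 45 < 110
  search-1: +75 → 75 < 80
Round 2 — queue-1 pages on-call.
  edge-2: +60 → 60 ≥ 40
Round 3 — edge-2 pages on-call.
  app-b: +65 → 85 ≥ 30
  queue-2: +30 → 75 < 110
  worker-2: +85 → 85 ≥ 60
Round 4 — app-b, worker-2 page on-call.
  queue-2: +10+65 → 150 ≥ 110
  search-1: +15 → 90 ≥ 80
Round 5 — queue-2, search-1 page on-call.
No further pages.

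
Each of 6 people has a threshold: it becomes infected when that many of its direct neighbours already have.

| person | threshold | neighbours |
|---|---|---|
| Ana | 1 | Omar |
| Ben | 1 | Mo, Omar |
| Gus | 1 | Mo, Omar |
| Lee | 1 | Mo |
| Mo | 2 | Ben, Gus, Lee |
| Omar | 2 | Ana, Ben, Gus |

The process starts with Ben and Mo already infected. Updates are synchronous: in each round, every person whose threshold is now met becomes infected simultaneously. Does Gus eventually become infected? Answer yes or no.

yes

Round 1 — Ben, Mo become infected (initial).
Round 2 — checking thresholds:
  Gus: 1 of 2 neighbours ≥ 1, becomes infected.
  Lee: 1 of 1 neighbours ≥ 1, becomes infected.
  Omar: 1 of 3 neighbours < 2, not yet.
Round 3 — checking thresholds:
  Omar: 2 of 3 neighbours ≥ 2, becomes infected.
Round 4 — checking thresholds:
  Ana: 1 of 1 neighbours ≥ 1, becomes infected.
Round 5 — no new infections; cascade stops.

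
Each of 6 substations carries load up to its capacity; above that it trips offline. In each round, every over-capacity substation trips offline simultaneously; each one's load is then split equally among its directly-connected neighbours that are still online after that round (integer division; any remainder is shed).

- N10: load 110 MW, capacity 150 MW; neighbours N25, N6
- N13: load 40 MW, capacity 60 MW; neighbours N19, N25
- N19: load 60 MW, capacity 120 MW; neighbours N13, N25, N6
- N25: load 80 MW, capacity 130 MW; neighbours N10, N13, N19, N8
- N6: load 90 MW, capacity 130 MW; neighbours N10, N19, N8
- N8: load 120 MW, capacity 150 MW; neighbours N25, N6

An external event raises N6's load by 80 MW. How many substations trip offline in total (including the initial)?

Round 1 — N6 at 170 > 130. N6 trips offline.
  N6 sheds 170 MW to N10, N19, N8: 56 each (2 lost).
    N10: 110+56 = 166 > 150
    N19: 60+56 = 116 ≤ 120
    N8: 120+56 = 176 > 150
Round 2 — N10, N8 trip offline.
  N10 sheds 166 MW to N25: 166 each.
    N25: 80+166 = 246 > 130
  N8 sheds 176 MW to N25: 176 each.
    N25: 246+176 = 422 > 130
Round 3 — N25 trips offline.
  N25 sheds 422 MW to N13, N19: 211 each.
    N13: 40+211 = 251 > 60
    N19: 116+211 = 327 > 120
Round 4 — N13, N19 trip offline.
  N13 sheds 251 MW: no online neighbours, lost.
  N19 sheds 327 MW: no online neighbours, lost.
No further trips.

6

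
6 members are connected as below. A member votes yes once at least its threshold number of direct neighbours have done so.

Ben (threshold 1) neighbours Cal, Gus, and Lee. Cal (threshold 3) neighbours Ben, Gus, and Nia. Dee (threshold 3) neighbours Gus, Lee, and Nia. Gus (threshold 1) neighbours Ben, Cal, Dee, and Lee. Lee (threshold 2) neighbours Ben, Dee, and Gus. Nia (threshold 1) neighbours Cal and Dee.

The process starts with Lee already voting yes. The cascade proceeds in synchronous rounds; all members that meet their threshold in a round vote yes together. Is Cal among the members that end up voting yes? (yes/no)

Round 1 — Lee votes yes (initial).
Round 2 — checking thresholds:
  Ben: 1 of 3 neighbours ≥ 1, votes yes.
  Dee: 1 of 3 neighbours < 3, below threshold.
  Gus: 1 of 4 neighbours ≥ 1, votes yes.
Round 3 — no new yes votes; cascade stops.

no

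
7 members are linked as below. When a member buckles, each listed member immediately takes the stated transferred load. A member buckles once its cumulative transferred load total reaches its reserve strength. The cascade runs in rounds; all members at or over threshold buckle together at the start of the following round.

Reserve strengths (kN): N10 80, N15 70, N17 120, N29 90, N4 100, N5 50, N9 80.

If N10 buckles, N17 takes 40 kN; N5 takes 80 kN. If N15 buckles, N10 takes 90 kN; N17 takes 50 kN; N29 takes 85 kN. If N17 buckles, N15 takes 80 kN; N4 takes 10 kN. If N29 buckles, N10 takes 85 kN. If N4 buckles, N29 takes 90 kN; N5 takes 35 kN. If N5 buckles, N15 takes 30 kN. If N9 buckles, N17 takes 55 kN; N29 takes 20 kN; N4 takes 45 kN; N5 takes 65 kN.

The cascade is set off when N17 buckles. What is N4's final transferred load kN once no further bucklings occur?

Round 1 — N17 buckles (initial).
  N15: +80 → 80 ≥ 70
  N4: +10 → 10 < 100
Round 2 — N15 buckles.
  N10: +90 → 90 ≥ 80
  N29: +85 → 85 < 90
Round 3 — N10 buckles.
  N5: +80 → 80 ≥ 50
Round 4 — N5 buckles.
No further bucklings.

10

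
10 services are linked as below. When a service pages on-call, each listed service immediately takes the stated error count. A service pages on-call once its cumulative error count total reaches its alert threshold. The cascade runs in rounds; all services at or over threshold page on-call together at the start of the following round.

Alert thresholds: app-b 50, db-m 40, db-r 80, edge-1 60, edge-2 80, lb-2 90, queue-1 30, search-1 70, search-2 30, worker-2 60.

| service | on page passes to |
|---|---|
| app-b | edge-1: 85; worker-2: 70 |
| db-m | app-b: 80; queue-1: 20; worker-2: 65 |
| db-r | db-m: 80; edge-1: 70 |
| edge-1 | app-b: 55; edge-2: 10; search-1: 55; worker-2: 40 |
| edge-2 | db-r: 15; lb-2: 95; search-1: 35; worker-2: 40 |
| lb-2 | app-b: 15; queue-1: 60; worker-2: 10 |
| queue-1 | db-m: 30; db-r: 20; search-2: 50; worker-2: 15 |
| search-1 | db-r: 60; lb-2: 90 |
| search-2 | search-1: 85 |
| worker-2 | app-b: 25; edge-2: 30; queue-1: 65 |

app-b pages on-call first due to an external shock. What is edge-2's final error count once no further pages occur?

40

Round 1 — app-b pages on-call (initial).
  edge-1: +85 → 85 ≥ 60
  worker-2: +70 → 70 ≥ 60
Round 2 — edge-1, worker-2 page on-call.
  edge-2: +10+30 → 40 < 80
  queue-1: +65 → 65 ≥ 30
  search-1: +55 → 55 < 70
Round 3 — queue-1 pages on-call.
  db-m: +30 → 30 < 40
  db-r: +20 → 20 < 80
  search-2: +50 → 50 ≥ 30
Round 4 — search-2 pages on-call.
  search-1: +85 → 140 ≥ 70
Round 5 — search-1 pages on-call.
  db-r: +60 → 80 ≥ 80
  lb-2: +90 → 90 ≥ 90
Round 6 — db-r, lb-2 page on-call.
  db-m: +80 → 110 ≥ 40
Round 7 — db-m pages on-call.
No further pages.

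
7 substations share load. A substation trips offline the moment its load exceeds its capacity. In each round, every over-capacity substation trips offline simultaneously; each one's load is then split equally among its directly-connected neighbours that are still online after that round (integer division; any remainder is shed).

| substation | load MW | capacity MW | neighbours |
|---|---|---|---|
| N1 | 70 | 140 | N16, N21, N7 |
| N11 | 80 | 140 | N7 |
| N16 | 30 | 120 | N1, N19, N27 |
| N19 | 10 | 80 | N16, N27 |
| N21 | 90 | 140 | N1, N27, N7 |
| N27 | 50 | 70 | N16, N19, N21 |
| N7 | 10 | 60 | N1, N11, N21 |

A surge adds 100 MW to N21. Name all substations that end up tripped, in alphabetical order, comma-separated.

N1, N16, N19, N21, N27, N7

Round 1 — N21 at 190 > 140. N21 trips offline.
  N21 sheds 190 MW to N1, N27, N7: 63 each (1 lost).
    N1: 70+63 = 133 ≤ 140
    N27: 50+63 = 113 > 70
    N7: 10+63 = 73 > 60
Round 2 — N27, N7 trip offline.
  N27 sheds 113 MW to N16, N19: 56 each (1 lost).
    N16: 30+56 = 86 ≤ 120
    N19: 10+56 = 66 ≤ 80
  N7 sheds 73 MW to N1, N11: 36 each (1 lost).
    N1: 133+36 = 169 > 140
    N11: 80+36 = 116 ≤ 140
Round 3 — N1 trips offline.
  N1 sheds 169 MW to N16: 169 each.
    N16: 86+169 = 255 > 120
Round 4 — N16 trips offline.
  N16 sheds 255 MW to N19: 255 each.
    N19: 66+255 = 321 > 80
Round 5 — N19 trips offline.
  N19 sheds 321 MW: no online neighbours, lost.
No further trips.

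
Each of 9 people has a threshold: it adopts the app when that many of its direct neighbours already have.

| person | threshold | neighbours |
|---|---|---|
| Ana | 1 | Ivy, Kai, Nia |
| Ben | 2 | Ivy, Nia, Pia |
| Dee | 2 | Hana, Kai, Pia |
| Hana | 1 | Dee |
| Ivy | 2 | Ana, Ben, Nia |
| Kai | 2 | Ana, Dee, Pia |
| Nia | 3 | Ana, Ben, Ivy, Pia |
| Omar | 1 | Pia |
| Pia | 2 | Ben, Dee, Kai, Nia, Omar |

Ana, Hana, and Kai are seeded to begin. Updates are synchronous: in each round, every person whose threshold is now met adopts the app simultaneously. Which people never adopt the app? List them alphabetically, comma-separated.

Round 1 — Ana, Hana, Kai adopt the app (initial).
Round 2 — checking thresholds:
  Dee: 2 of 3 neighbours ≥ 2, adopts the app.
  Ivy: 1 of 3 neighbours < 2, holds.
  Nia: 1 of 4 neighbours < 3, holds.
  Pia: 1 of 5 neighbours < 2, holds.
Round 3 — checking thresholds:
  Ivy: 1 of 3 neighbours < 2, holds.
  Nia: 1 of 4 neighbours < 3, holds.
  Pia: 2 of 5 neighbours ≥ 2, adopts the app.
Round 4 — checking thresholds:
  Ben: 1 of 3 neighbours < 2, holds.
  Ivy: 1 of 3 neighbours < 2, holds.
  Nia: 2 of 4 neighbours < 3, holds.
  Omar: 1 of 1 neighbours ≥ 1, adopts the app.
Round 5 — no new adoptions; cascade stops.

Ben, Ivy, Nia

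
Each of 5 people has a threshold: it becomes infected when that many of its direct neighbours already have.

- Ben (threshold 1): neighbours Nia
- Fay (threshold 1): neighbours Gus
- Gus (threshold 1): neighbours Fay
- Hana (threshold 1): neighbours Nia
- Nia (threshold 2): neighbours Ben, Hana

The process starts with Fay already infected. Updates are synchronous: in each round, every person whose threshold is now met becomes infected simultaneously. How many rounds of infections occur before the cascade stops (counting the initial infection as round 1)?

Round 1 — Fay becomes infected (initial).
Round 2 — checking thresholds:
  Gus: 1 of 1 neighbours ≥ 1, becomes infected.
Round 3 — no new infections; cascade stops.

2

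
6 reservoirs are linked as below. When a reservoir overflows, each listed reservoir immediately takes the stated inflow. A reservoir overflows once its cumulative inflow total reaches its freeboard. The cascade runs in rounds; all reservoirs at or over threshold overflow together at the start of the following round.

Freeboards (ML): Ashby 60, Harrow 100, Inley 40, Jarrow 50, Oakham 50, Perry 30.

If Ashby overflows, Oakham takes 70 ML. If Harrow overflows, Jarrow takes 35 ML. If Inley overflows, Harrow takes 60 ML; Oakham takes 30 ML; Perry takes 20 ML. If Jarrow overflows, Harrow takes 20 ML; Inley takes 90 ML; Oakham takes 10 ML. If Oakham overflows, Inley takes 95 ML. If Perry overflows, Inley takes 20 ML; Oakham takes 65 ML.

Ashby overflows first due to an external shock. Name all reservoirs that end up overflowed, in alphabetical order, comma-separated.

Ashby, Inley, Oakham

Round 1 — Ashby overflows (initial).
  Oakham: +70 → 70 ≥ 50
Round 2 — Oakham overflows.
  Inley: +95 → 95 ≥ 40
Round 3 — Inley overflows.
  Harrow: +60 → 60 < 100
  Perry: +20 → 20 < 30
No further overflows.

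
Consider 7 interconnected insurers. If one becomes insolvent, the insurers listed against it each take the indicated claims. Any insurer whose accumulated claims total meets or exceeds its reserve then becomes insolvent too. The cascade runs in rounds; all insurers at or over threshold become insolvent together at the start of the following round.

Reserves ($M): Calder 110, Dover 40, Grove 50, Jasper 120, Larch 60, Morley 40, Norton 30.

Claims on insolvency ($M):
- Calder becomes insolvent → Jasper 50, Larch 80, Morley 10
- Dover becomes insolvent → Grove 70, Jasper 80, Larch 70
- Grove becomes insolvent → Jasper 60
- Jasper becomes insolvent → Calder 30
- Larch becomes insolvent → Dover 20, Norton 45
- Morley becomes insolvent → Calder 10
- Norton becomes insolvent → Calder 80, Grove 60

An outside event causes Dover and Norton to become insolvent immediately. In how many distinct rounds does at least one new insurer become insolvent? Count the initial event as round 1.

Round 1 — Dover, Norton become insolvent (initial).
  Calder: +80 → 80 < 110
  Grove: +70+60 → 130 ≥ 50
  Jasper: +80 → 80 < 120
  Larch: +70 → 70 ≥ 60
Round 2 — Grove, Larch become insolvent.
  Jasper: +60 → 140 ≥ 120
Round 3 — Jasper becomes insolvent.
  Calder: +30 → 110 ≥ 110
Round 4 — Calder becomes insolvent.
  Morley: +10 → 10 < 40
No further insolvencies.

4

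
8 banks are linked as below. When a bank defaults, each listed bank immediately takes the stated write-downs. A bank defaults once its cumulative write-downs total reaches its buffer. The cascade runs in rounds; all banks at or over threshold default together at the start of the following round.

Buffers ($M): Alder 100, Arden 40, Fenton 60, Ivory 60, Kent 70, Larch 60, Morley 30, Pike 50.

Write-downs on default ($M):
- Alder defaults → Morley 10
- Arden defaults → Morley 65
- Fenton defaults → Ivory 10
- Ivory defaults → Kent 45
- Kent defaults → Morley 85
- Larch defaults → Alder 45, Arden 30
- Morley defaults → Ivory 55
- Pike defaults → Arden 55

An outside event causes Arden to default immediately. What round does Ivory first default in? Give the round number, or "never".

Round 1 — Arden defaults (initial).
  Morley: +65 → 65 ≥ 30
Round 2 — Morley defaults.
  Ivory: +55 → 55 < 60
No further defaults.

never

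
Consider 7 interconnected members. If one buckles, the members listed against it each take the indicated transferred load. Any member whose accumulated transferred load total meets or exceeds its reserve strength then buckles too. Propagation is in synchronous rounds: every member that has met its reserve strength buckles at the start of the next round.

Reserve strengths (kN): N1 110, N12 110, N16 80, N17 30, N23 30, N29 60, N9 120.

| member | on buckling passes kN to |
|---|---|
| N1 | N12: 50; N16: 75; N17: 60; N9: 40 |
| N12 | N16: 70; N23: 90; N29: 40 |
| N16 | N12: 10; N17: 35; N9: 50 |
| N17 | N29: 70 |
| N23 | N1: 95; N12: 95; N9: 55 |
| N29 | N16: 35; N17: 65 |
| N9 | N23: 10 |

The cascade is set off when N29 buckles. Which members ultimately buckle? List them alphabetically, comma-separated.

N17, N29

Round 1 — N29 buckles (initial).
  N16: +35 → 35 < 80
  N17: +65 → 65 ≥ 30
Round 2 — N17 buckles.
No further bucklings.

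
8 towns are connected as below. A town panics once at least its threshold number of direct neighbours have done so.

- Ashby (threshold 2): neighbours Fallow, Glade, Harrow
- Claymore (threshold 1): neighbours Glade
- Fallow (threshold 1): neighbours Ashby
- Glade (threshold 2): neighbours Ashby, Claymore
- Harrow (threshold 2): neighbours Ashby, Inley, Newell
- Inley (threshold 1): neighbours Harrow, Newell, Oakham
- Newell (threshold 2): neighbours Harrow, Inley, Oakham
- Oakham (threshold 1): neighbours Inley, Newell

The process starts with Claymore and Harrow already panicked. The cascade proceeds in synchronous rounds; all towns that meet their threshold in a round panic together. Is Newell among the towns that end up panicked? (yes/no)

yes

Round 1 — Claymore, Harrow panic (initial).
Round 2 — checking thresholds:
  Ashby: 1 of 3 neighbours < 2, below threshold.
  Glade: 1 of 2 neighbours < 2, below threshold.
  Inley: 1 of 3 neighbours ≥ 1, panics.
  Newell: 1 of 3 neighbours < 2, below threshold.
Round 3 — checking thresholds:
  Ashby: 1 of 3 neighbours < 2, below threshold.
  Glade: 1 of 2 neighbours < 2, below threshold.
  Newell: 2 of 3 neighbours ≥ 2, panics.
  Oakham: 1 of 2 neighbours ≥ 1, panics.
Round 4 — no new panics; cascade stops.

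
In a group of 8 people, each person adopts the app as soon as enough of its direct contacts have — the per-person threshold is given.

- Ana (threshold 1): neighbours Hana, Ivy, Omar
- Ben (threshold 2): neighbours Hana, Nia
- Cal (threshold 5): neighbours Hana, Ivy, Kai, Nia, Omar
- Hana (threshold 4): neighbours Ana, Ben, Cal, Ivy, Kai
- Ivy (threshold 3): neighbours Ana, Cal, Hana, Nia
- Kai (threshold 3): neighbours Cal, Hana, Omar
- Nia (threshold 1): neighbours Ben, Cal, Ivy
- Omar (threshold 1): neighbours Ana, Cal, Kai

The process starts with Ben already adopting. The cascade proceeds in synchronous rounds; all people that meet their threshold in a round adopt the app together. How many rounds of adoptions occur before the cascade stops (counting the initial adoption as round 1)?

2

Round 1 — Ben adopts the app (initial).
Round 2 — checking thresholds:
  Hana: 1 of 5 neighbours < 4, holds.
  Nia: 1 of 3 neighbours ≥ 1, adopts the app.
Round 3 — no new adoptions; cascade stops.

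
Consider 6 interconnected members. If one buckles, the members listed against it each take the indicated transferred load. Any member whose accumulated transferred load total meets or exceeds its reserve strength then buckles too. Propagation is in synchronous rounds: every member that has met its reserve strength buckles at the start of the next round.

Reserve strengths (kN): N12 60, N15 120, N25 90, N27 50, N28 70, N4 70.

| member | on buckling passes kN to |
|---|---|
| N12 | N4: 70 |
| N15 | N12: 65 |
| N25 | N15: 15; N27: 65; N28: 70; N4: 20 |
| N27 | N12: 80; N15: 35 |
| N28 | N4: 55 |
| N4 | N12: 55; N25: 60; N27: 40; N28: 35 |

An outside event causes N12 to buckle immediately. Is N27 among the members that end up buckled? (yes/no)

no

Round 1 — N12 buckles (initial).
  N4: +70 → 70 ≥ 70
Round 2 — N4 buckles.
  N25: +60 → 60 < 90
  N27: +40 → 40 < 50
  N28: +35 → 35 < 70
No further bucklings.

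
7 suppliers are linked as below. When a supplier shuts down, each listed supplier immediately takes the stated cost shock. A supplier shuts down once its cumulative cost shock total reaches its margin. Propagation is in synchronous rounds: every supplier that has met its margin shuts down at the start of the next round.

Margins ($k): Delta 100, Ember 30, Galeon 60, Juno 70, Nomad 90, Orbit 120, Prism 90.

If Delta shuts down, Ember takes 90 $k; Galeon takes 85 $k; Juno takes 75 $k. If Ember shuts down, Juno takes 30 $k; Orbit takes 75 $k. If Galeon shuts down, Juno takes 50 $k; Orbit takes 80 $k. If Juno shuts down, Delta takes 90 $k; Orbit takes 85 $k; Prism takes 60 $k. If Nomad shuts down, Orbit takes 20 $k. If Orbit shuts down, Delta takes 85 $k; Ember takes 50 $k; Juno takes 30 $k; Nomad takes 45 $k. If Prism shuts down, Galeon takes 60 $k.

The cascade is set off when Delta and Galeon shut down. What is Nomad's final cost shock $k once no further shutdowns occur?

45

Round 1 — Delta, Galeon shut down (initial).
  Ember: +90 → 90 ≥ 30
  Juno: +75+50 → 125 ≥ 70
  Orbit: +80 → 80 < 120
Round 2 — Ember, Juno shut down.
  Orbit: +75+85 → 240 ≥ 120
  Prism: +60 → 60 < 90
Round 3 — Orbit shuts down.
  Nomad: +45 → 45 < 90
No further shutdowns.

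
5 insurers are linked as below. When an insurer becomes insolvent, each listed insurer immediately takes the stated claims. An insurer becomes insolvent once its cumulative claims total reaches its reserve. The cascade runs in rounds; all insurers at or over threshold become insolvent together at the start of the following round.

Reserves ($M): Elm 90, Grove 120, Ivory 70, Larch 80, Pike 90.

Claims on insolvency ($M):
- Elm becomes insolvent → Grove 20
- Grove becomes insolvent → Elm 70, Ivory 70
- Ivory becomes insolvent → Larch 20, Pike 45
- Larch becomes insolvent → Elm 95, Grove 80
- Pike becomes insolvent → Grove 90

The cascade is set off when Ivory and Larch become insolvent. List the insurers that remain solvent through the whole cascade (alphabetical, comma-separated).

Grove, Pike

Round 1 — Ivory, Larch become insolvent (initial).
  Elm: +95 → 95 ≥ 90
  Grove: +80 → 80 < 120
  Pike: +45 → 45 < 90
Round 2 — Elm becomes insolvent.
  Grove: +20 → 100 < 120
No further insolvencies.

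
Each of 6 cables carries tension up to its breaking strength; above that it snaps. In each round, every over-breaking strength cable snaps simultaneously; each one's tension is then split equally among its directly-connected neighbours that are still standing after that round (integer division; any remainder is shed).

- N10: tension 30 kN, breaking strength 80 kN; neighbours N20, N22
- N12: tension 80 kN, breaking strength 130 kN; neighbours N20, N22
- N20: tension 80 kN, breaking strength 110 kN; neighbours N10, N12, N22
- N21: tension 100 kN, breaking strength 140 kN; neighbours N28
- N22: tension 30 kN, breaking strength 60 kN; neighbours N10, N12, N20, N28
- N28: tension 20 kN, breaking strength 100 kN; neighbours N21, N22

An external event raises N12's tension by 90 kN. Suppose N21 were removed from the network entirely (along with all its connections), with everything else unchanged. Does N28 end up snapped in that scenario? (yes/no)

no

With N21 removed:
Round 1 — N12 at 170 > 130. N12 snaps.
  N12 sheds 170 kN to N20, N22: 85 each.
    N20: 80+85 = 165 > 110
    N22: 30+85 = 115 > 60
Round 2 — N20, N22 snap.
  N20 sheds 165 kN to N10: 165 each.
    N10: 30+165 = 195 > 80
  N22 sheds 115 kN to N10, N28: 57 each (1 lost).
    N10: 195+57 = 252 > 80
    N28: 20+57 = 77 ≤ 100
Round 3 — N10 snaps.
  N10 sheds 252 kN: no online neighbours, lost.
No further breaks.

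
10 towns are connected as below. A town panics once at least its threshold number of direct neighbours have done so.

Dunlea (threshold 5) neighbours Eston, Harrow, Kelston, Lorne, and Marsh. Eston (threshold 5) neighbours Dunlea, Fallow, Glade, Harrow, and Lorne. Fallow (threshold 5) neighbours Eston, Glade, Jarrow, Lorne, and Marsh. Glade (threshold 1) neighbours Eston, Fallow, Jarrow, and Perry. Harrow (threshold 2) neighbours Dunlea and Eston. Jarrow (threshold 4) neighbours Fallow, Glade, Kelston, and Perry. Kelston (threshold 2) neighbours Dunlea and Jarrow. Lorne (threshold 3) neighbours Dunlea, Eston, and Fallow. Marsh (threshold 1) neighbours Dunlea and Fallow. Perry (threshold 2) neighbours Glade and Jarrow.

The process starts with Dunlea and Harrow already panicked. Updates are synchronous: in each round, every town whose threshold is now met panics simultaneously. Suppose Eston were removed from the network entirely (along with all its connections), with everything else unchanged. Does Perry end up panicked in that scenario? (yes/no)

no

With Eston removed:
Round 1 — Dunlea, Harrow panic (initial).
Round 2 — checking thresholds:
  Kelston: 1 of 2 neighbours < 2, not yet.
  Lorne: 1 of 2 neighbours < 3, not yet.
  Marsh: 1 of 2 neighbours ≥ 1, panics.
Round 3 — no new panics; cascade stops.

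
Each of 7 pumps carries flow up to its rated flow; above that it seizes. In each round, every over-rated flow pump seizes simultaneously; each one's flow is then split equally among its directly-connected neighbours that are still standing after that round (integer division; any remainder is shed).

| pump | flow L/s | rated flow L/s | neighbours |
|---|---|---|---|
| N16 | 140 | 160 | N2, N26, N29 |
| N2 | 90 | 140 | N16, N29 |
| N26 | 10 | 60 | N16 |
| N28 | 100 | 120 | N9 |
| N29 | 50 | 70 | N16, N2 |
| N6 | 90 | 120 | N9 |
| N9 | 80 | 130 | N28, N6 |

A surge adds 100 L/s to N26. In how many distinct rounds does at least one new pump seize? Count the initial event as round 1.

3

Round 1 — N26 at 110 > 60. N26 seizes.
  N26 sheds 110 L/s to N16: 110 each.
    N16: 140+110 = 250 > 160
Round 2 — N16 seizes.
  N16 sheds 250 L/s to N2, N29: 125 each.
    N2: 90+125 = 215 > 140
    N29: 50+125 = 175 > 70
Round 3 — N2, N29 seize.
  N2 sheds 215 L/s: no online neighbours, lost.
  N29 sheds 175 L/s: no online neighbours, lost.
No further seizures.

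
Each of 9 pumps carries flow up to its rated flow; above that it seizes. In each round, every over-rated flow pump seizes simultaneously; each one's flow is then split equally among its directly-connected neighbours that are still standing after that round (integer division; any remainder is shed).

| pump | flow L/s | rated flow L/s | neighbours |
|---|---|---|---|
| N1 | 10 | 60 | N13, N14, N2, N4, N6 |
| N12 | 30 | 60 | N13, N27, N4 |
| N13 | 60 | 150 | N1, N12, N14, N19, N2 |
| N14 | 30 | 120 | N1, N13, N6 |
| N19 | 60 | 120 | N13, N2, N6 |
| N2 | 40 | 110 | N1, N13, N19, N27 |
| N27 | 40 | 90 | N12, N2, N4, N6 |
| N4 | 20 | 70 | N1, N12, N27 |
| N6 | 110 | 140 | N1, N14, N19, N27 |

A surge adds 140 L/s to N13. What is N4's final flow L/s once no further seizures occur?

55

Round 1 — N13 at 200 > 150. N13 seizes.
  N13 sheds 200 L/s to N1, N12, N14, N19, N2: 40 each.
    N1: 10+40 = 50 ≤ 60
    N12: 30+40 = 70 > 60
    N14: 30+40 = 70 ≤ 120
    N19: 60+40 = 100 ≤ 120
    N2: 40+40 = 80 ≤ 110
Round 2 — N12 seizes.
  N12 sheds 70 L/s to N27, N4: 35 each.
    N27: 40+35 = 75 ≤ 90
    N4: 20+35 = 55 ≤ 70
No further seizures.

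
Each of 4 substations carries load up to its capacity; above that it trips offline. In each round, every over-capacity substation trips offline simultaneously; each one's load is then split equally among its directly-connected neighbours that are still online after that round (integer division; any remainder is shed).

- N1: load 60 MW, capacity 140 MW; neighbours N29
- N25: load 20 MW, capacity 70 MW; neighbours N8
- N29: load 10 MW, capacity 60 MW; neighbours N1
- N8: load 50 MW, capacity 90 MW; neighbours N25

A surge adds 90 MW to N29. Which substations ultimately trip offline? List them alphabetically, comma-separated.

N1, N29

Round 1 — N29 at 100 > 60. N29 trips offline.
  N29 sheds 100 MW to N1: 100 each.
    N1: 60+100 = 160 > 140
Round 2 — N1 trips offline.
  N1 sheds 160 MW: no online neighbours, lost.
No further trips.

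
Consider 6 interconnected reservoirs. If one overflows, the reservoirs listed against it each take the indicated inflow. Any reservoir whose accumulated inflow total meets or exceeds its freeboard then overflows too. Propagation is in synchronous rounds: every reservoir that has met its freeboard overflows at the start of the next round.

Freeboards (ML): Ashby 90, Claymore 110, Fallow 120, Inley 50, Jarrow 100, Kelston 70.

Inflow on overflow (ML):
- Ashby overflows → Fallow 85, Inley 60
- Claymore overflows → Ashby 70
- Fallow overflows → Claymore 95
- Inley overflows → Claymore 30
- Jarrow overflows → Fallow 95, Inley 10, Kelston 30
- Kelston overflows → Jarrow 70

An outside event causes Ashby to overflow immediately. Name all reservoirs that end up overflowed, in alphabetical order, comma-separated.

Ashby, Inley

Round 1 — Ashby overflows (initial).
  Fallow: +85 → 85 < 120
  Inley: +60 → 60 ≥ 50
Round 2 — Inley overflows.
  Claymore: +30 → 30 < 110
No further overflows.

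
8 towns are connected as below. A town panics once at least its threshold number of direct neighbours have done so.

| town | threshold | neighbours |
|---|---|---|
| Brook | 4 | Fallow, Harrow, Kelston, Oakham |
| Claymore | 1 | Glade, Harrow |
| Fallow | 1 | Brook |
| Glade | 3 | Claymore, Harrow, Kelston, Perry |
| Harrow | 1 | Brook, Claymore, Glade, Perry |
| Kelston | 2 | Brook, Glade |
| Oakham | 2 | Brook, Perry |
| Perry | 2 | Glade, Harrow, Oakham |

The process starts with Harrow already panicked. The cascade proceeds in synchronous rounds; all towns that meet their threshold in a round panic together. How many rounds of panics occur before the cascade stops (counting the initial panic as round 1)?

2

Round 1 — Harrow panics (initial).
Round 2 — checking thresholds:
  Brook: 1 of 4 neighbours < 4, holds.
  Claymore: 1 of 2 neighbours ≥ 1, panics.
  Glade: 1 of 4 neighbours < 3, holds.
  Perry: 1 of 3 neighbours < 2, holds.
Round 3 — no new panics; cascade stops.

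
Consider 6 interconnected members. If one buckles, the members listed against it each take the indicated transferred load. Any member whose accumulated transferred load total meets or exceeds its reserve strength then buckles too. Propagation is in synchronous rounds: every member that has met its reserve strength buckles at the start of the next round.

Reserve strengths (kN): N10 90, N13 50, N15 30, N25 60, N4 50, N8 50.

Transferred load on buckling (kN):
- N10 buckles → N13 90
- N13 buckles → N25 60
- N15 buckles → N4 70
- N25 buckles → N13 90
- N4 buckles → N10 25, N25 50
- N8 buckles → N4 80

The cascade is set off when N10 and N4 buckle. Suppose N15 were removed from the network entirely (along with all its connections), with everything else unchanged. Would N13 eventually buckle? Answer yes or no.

yes

With N15 removed:
Round 1 — N10, N4 buckle (initial).
  N13: +90 → 90 ≥ 50
  N25: +50 → 50 < 60
Round 2 — N13 buckles.
  N25: +60 → 110 ≥ 60
Round 3 — N25 buckles.
No further bucklings.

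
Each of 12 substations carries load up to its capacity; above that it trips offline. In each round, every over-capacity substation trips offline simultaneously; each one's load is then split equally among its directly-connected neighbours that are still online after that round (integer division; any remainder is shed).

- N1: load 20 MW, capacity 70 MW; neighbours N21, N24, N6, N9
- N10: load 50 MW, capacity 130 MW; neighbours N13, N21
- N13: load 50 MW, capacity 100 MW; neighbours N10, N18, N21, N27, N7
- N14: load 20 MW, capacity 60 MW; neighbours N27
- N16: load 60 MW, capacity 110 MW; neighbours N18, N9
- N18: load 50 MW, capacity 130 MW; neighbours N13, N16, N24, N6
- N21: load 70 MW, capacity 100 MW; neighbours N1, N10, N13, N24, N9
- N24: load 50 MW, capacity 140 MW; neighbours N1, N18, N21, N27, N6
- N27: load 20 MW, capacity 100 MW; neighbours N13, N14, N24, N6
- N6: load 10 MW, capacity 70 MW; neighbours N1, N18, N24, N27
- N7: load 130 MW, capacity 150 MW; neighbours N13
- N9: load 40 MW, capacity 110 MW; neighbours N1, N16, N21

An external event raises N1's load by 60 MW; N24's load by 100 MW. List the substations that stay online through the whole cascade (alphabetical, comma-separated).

N10, N13, N14, N16, N18, N27, N7, N9

Round 1 — N1 at 80 > 70; N24 at 150 > 140. N1, N24 trip offline.
  N1 sheds 80 MW to N21, N6, N9: 26 each (2 lost).
    N21: 70+26 = 96 ≤ 100
    N6: 10+26 = 36 ≤ 70
    N9: 40+26 = 66 ≤ 110
  N24 sheds 150 MW to N18, N21, N27, N6: 37 each (2 lost).
    N18: 50+37 = 87 ≤ 130
    N21: 96+37 = 133 > 100
    N27: 20+37 = 57 ≤ 100
    N6: 36+37 = 73 > 70
Round 2 — N21, N6 trip offline.
  N21 sheds 133 MW to N10, N13, N9: 44 each (1 lost).
    N10: 50+44 = 94 ≤ 130
    N13: 50+44 = 94 ≤ 100
    N9: 66+44 = 110 ≤ 110
  N6 sheds 73 MW to N18, N27: 36 each (1 lost).
    N18: 87+36 = 123 ≤ 130
    N27: 57+36 = 93 ≤ 100
No further trips.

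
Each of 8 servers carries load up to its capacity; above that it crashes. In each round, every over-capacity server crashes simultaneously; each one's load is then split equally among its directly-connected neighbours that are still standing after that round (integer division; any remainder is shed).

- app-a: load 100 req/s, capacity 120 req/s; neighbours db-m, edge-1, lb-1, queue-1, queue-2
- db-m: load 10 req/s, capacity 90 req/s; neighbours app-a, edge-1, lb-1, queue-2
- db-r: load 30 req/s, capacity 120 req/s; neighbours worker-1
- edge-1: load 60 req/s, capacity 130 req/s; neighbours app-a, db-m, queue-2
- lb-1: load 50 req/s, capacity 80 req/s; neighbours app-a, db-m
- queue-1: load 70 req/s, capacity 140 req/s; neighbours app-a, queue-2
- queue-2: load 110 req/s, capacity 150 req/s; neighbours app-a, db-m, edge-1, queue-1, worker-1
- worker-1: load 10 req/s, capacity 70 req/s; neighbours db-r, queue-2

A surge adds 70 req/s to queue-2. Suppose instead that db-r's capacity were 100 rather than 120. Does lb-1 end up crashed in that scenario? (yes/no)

With db-r's capacity at 100:
Round 1 — queue-2 at 180 > 150. queue-2 crashes.
  queue-2 sheds 180 req/s to app-a, db-m, edge-1, queue-1, worker-1: 36 each.
    app-a: 100+36 = 136 > 120
    db-m: 10+36 = 46 ≤ 90
    edge-1: 60+36 = 96 ≤ 130
    queue-1: 70+36 = 106 ≤ 140
    worker-1: 10+36 = 46 ≤ 70
Round 2 — app-a crashes.
  app-a sheds 136 req/s to db-m, edge-1, lb-1, queue-1: 34 each.
    db-m: 46+34 = 80 ≤ 90
    edge-1: 96+34 = 130 ≤ 130
    lb-1: 50+34 = 84 > 80
    queue-1: 106+34 = 140 ≤ 140
Round 3 — lb-1 crashes.
  lb-1 sheds 84 req/s to db-m: 84 each.
    db-m: 80+84 = 164 > 90
Round 4 — db-m crashes.
  db-m sheds 164 req/s to edge-1: 164 each.
    edge-1: 130+164 = 294 > 130
Round 5 — edge-1 crashes.
  edge-1 sheds 294 req/s: no online neighbours, lost.
No further crashes.

yes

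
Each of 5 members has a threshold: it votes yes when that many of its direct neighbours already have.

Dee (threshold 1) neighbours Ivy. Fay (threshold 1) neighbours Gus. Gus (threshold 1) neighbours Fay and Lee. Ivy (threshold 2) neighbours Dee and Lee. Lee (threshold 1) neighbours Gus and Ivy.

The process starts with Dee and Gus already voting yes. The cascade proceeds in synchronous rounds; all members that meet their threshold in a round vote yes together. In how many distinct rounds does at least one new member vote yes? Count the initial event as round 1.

3

Round 1 — Dee, Gus vote yes (initial).
Round 2 — checking thresholds:
  Fay: 1 of 1 neighbours ≥ 1, votes yes.
  Ivy: 1 of 2 neighbours < 2, not yet.
  Lee: 1 of 2 neighbours ≥ 1, votes yes.
Round 3 — checking thresholds:
  Ivy: 2 of 2 neighbours ≥ 2, votes yes.
Round 4 — no new yes votes; cascade stops.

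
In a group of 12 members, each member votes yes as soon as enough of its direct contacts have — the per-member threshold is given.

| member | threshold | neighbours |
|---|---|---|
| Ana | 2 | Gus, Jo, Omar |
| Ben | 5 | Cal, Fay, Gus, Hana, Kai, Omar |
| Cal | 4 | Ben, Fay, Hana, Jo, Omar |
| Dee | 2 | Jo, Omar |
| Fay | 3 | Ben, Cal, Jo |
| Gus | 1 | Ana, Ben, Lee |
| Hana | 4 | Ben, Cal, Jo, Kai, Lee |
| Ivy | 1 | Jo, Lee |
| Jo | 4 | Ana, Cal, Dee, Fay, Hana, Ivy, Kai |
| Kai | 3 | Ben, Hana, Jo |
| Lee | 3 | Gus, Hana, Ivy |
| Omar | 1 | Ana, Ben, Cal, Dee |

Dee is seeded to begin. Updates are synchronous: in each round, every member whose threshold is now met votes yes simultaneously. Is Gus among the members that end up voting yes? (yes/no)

Round 1 — Dee votes yes (initial).
Round 2 — checking thresholds:
  Jo: 1 of 7 neighbours < 4, not yet.
  Omar: 1 of 4 neighbours ≥ 1, votes yes.
Round 3 — no new yes votes; cascade stops.

no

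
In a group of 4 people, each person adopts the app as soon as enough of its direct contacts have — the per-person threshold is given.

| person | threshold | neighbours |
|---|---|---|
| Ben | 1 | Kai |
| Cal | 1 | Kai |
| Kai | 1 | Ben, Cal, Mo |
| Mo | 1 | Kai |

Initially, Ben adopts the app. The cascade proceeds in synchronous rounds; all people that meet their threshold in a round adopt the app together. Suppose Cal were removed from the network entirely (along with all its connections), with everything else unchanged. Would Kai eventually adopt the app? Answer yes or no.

With Cal removed:
Round 1 — Ben adopts the app (initial).
Round 2 — checking thresholds:
  Kai: 1 of 2 neighbours ≥ 1, adopts the app.
Round 3 — checking thresholds:
  Mo: 1 of 1 neighbours ≥ 1, adopts the app.
Round 4 — no new adoptions; cascade stops.

yes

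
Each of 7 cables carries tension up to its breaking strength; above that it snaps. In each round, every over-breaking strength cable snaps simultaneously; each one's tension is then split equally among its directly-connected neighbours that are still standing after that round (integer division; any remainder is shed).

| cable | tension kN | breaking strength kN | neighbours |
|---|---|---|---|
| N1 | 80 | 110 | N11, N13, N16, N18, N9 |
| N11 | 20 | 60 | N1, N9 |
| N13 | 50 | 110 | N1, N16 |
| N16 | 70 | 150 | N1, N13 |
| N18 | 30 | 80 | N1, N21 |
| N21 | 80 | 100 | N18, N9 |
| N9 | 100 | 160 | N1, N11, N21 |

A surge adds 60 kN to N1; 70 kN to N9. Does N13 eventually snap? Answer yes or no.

no

Round 1 — N1 at 140 > 110; N9 at 170 > 160. N1, N9 snap.
  N1 sheds 140 kN to N11, N13, N16, N18: 35 each.
    N11: 20+35 = 55 ≤ 60
    N13: 50+35 = 85 ≤ 110
    N16: 70+35 = 105 ≤ 150
    N18: 30+35 = 65 ≤ 80
  N9 sheds 170 kN to N11, N21: 85 each.
    N11: 55+85 = 140 > 60
    N21: 80+85 = 165 > 100
Round 2 — N11, N21 snap.
  N11 sheds 140 kN: no online neighbours, lost.
  N21 sheds 165 kN to N18: 165 each.
    N18: 65+165 = 230 > 80
Round 3 — N18 snaps.
  N18 sheds 230 kN: no online neighbours, lost.
No further breaks.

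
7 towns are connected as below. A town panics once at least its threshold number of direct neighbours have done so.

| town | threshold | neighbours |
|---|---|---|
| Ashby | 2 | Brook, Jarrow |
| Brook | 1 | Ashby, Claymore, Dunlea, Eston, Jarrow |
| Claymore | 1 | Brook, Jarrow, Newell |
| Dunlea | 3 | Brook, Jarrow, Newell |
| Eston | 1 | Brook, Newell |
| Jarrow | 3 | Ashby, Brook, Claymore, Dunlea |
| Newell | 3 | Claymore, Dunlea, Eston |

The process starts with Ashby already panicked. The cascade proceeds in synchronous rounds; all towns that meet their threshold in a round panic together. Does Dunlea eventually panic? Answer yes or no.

Round 1 — Ashby panics (initial).
Round 2 — checking thresholds:
  Brook: 1 of 5 neighbours ≥ 1, panics.
  Jarrow: 1 of 4 neighbours < 3, holds.
Round 3 — checking thresholds:
  Claymore: 1 of 3 neighbours ≥ 1, panics.
  Dunlea: 1 of 3 neighbours < 3, holds.
  Eston: 1 of 2 neighbours ≥ 1, panics.
  Jarrow: 2 of 4 neighbours < 3, holds.
Round 4 — checking thresholds:
  Dunlea: 1 of 3 neighbours < 3, holds.
  Jarrow: 3 of 4 neighbours ≥ 3, panics.
  Newell: 2 of 3 neighbours < 3, holds.
Round 5 — no new panics; cascade stops.

no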